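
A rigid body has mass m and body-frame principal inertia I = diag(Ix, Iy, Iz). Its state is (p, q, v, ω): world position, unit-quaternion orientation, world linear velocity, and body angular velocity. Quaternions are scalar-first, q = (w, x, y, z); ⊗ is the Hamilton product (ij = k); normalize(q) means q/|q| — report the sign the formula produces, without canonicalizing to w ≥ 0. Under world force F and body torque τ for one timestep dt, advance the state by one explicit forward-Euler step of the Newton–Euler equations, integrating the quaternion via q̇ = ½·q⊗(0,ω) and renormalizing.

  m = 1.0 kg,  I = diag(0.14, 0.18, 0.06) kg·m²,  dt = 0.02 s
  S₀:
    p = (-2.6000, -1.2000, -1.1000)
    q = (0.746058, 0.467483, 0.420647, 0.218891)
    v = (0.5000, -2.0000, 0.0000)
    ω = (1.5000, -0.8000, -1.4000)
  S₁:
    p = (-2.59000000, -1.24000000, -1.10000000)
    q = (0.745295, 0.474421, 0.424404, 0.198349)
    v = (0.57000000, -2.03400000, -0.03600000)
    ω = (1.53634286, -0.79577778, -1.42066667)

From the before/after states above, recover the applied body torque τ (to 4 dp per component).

τ = (0.1200, -0.1300, -0.1100)

Δω = ω₁−ω₀ = (0.03634286, 0.00422222, -0.02066667)
gyro term ω₀×Iω₀ = (-0.1344, -0.1680, -0.0480)
applied torque τ = (0.1200, -0.1300, -0.1100)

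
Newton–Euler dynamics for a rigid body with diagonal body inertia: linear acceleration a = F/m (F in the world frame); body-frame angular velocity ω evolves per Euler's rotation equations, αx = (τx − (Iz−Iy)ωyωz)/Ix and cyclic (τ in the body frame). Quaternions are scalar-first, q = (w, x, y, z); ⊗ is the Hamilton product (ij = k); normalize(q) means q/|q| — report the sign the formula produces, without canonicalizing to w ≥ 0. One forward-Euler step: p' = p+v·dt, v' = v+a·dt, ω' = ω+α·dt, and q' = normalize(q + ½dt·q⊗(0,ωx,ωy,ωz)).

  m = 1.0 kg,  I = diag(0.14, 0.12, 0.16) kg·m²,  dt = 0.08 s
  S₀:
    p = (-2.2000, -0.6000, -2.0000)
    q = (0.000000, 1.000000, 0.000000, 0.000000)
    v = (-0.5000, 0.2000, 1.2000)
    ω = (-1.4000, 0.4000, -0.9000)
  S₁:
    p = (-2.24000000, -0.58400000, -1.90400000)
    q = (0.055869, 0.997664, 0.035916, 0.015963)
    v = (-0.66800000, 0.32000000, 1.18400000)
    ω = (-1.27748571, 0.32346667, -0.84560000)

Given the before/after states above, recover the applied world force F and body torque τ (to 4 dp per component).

F = (-2.1000, 1.5000, -0.2000)
τ = (0.2000, -0.1400, 0.1200)

Δω = ω₁−ω₀ = (0.12251429, -0.07653333, 0.05440000)
precession coupling = (-0.0144, -0.0252, 0.0112)
τ = I·(Δω/dt) + ω₀×(Iω₀) = (0.2000, -0.1400, 0.1200)
Δv = v₁−v₀ = (-0.16800000, 0.12000000, -0.01600000)
applied force F = (-2.1000, 1.5000, -0.2000)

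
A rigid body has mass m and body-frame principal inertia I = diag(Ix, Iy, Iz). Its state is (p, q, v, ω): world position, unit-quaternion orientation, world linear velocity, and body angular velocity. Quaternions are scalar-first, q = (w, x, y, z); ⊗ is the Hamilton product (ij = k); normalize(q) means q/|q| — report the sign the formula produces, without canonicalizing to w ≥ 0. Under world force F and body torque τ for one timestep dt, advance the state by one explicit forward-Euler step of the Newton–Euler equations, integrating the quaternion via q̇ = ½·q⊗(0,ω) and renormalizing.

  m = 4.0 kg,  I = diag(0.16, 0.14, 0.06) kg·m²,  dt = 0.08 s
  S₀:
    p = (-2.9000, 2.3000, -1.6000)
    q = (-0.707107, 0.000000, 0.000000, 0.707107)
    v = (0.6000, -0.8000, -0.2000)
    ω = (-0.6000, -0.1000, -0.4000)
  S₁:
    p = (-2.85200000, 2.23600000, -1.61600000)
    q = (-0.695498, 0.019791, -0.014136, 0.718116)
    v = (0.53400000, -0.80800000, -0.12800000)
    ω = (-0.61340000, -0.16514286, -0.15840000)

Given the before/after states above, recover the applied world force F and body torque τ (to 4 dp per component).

F = (-3.3000, -0.4000, 3.6000)
τ = (-0.0300, -0.0900, 0.1800)

ω₁ − ω₀ = (-0.01340000, -0.06514286, 0.24160000)
gyro term ω₀×Iω₀ = (-0.0032, 0.0240, -0.0012)
applied torque τ = (-0.0300, -0.0900, 0.1800)
velocity change Δv = (-0.06600000, -0.00800000, 0.07200000)
m·(v₁−v₀)/dt = (-3.3000, -0.4000, 3.6000)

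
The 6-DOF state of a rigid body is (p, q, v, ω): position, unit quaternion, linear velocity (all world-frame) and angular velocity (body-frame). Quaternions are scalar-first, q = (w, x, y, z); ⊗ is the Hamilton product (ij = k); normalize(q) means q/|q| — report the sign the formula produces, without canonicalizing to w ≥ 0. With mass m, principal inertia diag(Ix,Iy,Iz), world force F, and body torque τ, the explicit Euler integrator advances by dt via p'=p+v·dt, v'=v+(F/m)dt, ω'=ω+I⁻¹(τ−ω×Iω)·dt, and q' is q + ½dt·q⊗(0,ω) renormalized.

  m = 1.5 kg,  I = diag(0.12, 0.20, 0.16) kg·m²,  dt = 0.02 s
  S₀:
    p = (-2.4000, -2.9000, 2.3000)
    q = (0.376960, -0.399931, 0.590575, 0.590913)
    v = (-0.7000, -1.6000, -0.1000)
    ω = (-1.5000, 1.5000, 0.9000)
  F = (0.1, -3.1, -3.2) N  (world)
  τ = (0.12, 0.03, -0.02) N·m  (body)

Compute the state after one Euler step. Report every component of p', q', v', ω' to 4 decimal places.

p' = (-2.4140, -2.9320, 2.2980)
q' = (0.3567, -0.4090, 0.5908, 0.5970)
v' = (-0.6987, -1.6413, -0.1427)
ω' = (-1.4710, 1.4976, 0.9200)

p' = p + v·dt = (-2.4140, -2.9320, 2.2980)
new velocity v' = (-0.6987, -1.6413, -0.1427)
precession coupling ω×(Iω) = (-0.0540, 0.0540, -0.1800)
(τ − ω×Iω)/I = (1.4500, -0.1200, 1.0000)
ω + α·dt = (-1.4710, 1.4976, 0.9200)
2q̇ = q⊗(0,ω) = (-2.0175807, -0.9202920, 0.0390084, 0.6252300)
q + ½dt·q⊗(0,ω), renormalized = (0.3567, -0.4090, 0.5908, 0.5970)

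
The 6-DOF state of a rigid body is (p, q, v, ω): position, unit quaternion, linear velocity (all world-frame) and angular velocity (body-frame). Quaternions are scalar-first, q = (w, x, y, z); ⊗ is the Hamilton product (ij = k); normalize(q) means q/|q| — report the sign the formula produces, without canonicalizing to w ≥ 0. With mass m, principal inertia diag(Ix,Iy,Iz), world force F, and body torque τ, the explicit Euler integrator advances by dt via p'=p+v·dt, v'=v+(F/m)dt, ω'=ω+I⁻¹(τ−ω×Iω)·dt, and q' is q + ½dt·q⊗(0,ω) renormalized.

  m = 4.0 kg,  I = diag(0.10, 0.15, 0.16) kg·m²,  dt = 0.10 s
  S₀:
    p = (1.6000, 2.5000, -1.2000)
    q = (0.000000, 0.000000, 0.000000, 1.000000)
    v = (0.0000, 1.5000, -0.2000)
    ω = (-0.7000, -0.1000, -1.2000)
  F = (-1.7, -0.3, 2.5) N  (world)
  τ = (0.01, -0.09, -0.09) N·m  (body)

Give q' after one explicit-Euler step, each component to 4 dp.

q' = (0.0599, 0.0050, -0.0349, 0.9976)

2q̇ = q⊗(0,ω) = (1.2000000, 0.1000000, -0.7000000, 0.0000000)
updated quaternion q' = (0.0599, 0.0050, -0.0349, 0.9976)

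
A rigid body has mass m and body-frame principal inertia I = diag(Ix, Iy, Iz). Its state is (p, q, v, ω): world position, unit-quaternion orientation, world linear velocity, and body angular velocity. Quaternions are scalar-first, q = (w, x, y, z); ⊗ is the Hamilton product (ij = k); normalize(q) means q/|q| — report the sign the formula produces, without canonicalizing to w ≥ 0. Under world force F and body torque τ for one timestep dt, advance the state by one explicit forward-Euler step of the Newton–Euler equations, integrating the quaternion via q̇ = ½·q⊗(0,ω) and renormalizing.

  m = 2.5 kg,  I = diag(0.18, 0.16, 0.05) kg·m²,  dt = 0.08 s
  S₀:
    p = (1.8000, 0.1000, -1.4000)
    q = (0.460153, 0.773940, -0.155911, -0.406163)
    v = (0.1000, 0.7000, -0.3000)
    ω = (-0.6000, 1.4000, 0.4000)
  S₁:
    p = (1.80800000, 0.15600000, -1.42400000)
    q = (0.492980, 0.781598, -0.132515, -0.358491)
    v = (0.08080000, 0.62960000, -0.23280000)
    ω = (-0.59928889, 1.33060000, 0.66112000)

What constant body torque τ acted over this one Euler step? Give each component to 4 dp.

rate change Δω = (0.00071111, -0.06940000, 0.26112000)
I·α + gyro = (-0.0600, -0.1700, 0.1800)

τ = (-0.0600, -0.1700, 0.1800)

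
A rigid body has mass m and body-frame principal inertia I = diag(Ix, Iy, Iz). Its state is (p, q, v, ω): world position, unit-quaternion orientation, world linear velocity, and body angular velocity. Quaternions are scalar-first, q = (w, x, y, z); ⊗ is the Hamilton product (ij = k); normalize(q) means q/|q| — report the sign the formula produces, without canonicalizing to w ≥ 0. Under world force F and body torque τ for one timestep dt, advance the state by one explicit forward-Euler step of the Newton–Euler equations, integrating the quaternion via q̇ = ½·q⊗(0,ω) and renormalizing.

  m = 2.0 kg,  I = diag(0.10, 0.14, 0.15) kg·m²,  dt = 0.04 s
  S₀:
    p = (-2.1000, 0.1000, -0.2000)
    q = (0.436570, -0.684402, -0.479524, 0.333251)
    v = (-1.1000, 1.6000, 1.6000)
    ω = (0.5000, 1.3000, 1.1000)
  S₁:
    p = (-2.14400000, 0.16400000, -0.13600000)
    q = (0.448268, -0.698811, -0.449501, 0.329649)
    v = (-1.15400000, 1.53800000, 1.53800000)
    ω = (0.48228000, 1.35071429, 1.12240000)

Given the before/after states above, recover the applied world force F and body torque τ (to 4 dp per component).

F = (-2.7000, -3.1000, -3.1000)
τ = (-0.0300, 0.1500, 0.1100)

v₁ − v₀ = (-0.05400000, -0.06200000, -0.06200000)
F = m·Δv/dt = (-2.7000, -3.1000, -3.1000)
Δω = ω₁−ω₀ = (-0.01772000, 0.05071429, 0.02240000)
gyro term ω₀×Iω₀ = (0.0143, -0.0275, 0.0260)
τ = I·(Δω/dt) + ω₀×(Iω₀) = (-0.0300, 0.1500, 0.1100)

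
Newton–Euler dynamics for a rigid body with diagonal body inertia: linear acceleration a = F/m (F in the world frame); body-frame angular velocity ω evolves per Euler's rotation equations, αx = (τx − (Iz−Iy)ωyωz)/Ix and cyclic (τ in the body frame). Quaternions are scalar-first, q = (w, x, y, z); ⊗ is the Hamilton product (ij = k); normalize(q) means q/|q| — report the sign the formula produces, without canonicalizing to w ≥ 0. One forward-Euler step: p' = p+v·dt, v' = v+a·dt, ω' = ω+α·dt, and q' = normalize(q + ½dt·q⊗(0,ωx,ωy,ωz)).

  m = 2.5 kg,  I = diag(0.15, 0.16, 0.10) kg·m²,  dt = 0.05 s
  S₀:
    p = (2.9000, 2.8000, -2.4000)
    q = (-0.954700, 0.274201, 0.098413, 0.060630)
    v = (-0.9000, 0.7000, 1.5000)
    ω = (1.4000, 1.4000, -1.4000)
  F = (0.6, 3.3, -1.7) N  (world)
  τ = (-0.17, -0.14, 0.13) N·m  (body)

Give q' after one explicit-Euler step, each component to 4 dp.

q' = (-0.9639, 0.2348, 0.0766, 0.1000)

Hamilton product q⊗(0,ω) = (-0.4367776, -1.5592402, -0.8678166, 1.5826832)
updated quaternion q' = (-0.9639, 0.2348, 0.0766, 0.1000)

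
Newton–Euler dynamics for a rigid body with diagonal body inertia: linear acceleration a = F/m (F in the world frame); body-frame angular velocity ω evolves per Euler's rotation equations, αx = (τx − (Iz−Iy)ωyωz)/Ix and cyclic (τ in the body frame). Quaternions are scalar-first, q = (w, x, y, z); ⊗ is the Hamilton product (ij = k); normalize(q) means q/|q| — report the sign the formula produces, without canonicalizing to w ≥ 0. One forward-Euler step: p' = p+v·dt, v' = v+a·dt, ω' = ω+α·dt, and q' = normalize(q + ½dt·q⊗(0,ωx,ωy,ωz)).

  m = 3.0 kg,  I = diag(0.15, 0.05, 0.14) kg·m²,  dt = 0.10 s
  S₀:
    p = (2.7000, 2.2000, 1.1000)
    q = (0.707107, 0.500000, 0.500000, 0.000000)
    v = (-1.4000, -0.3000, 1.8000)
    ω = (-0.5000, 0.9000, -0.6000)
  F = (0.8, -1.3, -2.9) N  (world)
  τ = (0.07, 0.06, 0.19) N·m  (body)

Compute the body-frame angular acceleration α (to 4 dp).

α = (0.7907, 1.1400, 1.0357)

precession coupling ω×(Iω) = (-0.0486, 0.0030, 0.0450)
(τ − ω×Iω)/I = (0.7907, 1.1400, 1.0357)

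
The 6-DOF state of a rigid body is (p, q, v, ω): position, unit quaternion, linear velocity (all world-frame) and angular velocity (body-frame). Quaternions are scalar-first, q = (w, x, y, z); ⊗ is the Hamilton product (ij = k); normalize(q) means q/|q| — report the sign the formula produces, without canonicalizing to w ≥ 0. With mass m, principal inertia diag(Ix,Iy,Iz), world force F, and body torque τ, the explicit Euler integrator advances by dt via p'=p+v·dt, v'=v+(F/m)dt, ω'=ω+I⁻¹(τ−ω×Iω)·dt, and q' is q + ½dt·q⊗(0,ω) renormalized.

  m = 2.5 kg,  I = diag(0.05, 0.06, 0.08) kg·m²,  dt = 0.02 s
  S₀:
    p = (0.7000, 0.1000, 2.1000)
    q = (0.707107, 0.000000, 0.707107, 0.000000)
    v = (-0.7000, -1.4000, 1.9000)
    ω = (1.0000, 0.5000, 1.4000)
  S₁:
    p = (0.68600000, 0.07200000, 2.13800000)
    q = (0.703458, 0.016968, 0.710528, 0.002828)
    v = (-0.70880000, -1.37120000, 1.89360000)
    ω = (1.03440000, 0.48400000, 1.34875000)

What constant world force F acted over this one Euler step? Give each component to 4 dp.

F = (-1.1000, 3.6000, -0.8000)

velocity change Δv = (-0.00880000, 0.02880000, -0.00640000)
m·(v₁−v₀)/dt = (-1.1000, 3.6000, -0.8000)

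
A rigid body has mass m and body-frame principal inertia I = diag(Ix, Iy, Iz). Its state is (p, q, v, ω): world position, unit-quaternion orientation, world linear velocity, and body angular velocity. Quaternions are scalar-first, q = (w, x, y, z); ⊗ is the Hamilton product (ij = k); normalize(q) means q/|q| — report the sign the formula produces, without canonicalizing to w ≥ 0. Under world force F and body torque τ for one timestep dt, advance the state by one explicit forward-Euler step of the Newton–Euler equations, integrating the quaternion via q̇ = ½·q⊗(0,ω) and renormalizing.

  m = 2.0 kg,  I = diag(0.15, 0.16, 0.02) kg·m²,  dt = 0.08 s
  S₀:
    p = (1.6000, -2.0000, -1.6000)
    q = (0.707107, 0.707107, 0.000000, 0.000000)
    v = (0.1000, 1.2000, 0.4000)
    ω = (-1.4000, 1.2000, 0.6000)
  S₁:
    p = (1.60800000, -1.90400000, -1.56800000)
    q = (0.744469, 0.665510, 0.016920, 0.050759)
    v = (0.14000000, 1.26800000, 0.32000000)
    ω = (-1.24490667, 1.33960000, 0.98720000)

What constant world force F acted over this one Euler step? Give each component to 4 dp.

v₁ − v₀ = (0.04000000, 0.06800000, -0.08000000)
m·(v₁−v₀)/dt = (1.0000, 1.7000, -2.0000)

F = (1.0000, 1.7000, -2.0000)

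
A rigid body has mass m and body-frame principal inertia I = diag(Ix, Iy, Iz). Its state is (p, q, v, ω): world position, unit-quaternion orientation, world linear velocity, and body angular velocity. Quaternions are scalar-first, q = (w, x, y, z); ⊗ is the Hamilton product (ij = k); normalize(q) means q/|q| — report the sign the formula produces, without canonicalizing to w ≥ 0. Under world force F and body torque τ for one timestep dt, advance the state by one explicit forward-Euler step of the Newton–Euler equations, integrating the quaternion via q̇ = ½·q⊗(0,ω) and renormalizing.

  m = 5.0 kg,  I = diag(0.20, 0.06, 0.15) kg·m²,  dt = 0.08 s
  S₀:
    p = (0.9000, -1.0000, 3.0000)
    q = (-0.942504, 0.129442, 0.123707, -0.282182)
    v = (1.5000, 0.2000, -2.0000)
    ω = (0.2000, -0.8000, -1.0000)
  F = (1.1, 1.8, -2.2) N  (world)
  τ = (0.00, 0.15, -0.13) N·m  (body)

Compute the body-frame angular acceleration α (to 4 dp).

α = (-0.3600, 2.6667, -1.0160)

precession coupling ω×(Iω) = (0.0720, -0.0100, 0.0224)
α = I⁻¹(τ − ω×Iω) = (-0.3600, 2.6667, -1.0160)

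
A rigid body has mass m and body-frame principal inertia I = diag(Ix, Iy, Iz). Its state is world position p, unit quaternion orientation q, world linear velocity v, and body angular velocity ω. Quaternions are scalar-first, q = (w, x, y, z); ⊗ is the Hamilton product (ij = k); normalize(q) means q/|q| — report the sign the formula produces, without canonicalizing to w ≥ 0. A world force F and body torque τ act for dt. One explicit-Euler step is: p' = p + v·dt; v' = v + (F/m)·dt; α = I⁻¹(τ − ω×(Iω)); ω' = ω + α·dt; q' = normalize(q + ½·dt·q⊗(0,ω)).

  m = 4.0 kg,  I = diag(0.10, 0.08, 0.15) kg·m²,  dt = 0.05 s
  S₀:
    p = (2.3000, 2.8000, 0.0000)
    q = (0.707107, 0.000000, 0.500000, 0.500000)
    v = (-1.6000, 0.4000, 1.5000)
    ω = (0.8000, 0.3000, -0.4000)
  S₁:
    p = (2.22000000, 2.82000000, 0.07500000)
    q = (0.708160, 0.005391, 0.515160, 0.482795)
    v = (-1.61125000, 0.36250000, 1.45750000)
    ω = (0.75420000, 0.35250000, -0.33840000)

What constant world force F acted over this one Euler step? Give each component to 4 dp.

F = (-0.9000, -3.0000, -3.4000)

v₁ − v₀ = (-0.01125000, -0.03750000, -0.04250000)
applied force F = (-0.9000, -3.0000, -3.4000)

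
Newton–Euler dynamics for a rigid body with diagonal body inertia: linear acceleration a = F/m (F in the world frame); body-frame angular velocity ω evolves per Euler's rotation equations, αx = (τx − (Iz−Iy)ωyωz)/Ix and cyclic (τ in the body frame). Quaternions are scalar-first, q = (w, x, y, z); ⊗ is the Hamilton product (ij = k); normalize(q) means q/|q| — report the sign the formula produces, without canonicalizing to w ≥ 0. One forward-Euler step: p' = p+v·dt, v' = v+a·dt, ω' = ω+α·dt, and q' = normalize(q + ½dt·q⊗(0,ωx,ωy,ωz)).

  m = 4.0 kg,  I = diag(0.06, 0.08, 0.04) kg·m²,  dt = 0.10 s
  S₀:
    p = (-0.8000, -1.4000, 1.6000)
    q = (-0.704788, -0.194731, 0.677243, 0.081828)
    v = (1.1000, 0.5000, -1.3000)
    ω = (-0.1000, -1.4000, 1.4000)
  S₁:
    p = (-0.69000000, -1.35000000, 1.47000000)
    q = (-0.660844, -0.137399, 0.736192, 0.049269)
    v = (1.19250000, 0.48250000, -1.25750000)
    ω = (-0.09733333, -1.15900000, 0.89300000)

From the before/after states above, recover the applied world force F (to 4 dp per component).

F = (3.7000, -0.7000, 1.7000)

Δv = v₁−v₀ = (0.09250000, -0.01750000, 0.04250000)
F = m·Δv/dt = (3.7000, -0.7000, 1.7000)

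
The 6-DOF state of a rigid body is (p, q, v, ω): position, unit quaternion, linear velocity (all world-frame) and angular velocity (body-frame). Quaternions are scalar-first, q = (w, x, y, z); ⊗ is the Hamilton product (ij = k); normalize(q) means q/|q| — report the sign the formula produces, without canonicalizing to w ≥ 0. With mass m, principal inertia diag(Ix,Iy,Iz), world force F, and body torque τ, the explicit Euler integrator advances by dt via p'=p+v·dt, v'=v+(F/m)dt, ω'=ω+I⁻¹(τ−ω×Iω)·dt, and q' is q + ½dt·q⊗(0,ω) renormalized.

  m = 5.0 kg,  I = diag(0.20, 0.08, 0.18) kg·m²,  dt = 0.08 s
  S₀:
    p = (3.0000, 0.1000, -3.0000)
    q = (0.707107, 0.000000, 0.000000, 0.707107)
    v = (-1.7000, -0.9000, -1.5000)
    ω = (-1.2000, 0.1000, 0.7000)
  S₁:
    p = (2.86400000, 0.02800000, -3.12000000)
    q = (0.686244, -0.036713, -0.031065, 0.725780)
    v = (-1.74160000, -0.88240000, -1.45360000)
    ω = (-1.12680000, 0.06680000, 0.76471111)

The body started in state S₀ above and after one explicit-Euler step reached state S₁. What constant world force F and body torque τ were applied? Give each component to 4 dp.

rate change Δω = (0.07320000, -0.03320000, 0.06471111)
ω₀×(Iω₀) = (0.0070, -0.0168, 0.0144)
τ = I·(Δω/dt) + ω₀×(Iω₀) = (0.1900, -0.0500, 0.1600)
v₁ − v₀ = (-0.04160000, 0.01760000, 0.04640000)
applied force F = (-2.6000, 1.1000, 2.9000)

F = (-2.6000, 1.1000, 2.9000)
τ = (0.1900, -0.0500, 0.1600)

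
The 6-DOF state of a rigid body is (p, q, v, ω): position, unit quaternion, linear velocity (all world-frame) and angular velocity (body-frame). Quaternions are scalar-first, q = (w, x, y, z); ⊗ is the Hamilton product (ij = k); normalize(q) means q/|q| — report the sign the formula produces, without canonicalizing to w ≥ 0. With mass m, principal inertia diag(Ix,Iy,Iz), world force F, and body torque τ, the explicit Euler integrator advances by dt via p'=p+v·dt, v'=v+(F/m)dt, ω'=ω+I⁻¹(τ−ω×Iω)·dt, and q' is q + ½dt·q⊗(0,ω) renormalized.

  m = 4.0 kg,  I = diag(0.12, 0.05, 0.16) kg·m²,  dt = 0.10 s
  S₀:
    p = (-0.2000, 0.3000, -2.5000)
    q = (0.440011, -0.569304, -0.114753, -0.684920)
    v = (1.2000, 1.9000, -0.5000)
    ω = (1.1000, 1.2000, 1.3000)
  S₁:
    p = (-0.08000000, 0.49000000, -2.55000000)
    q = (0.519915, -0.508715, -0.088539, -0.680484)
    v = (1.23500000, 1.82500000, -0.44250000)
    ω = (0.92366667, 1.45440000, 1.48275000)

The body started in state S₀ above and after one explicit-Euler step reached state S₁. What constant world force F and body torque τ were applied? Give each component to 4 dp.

v₁ − v₀ = (0.03500000, -0.07500000, 0.05750000)
m·(v₁−v₀)/dt = (1.4000, -3.0000, 2.3000)
rate change Δω = (-0.17633333, 0.25440000, 0.18275000)
ω₀×(Iω₀) = (0.1716, -0.0572, -0.0924)
applied torque τ = (-0.0400, 0.0700, 0.2000)

F = (1.4000, -3.0000, 2.3000)
τ = (-0.0400, 0.0700, 0.2000)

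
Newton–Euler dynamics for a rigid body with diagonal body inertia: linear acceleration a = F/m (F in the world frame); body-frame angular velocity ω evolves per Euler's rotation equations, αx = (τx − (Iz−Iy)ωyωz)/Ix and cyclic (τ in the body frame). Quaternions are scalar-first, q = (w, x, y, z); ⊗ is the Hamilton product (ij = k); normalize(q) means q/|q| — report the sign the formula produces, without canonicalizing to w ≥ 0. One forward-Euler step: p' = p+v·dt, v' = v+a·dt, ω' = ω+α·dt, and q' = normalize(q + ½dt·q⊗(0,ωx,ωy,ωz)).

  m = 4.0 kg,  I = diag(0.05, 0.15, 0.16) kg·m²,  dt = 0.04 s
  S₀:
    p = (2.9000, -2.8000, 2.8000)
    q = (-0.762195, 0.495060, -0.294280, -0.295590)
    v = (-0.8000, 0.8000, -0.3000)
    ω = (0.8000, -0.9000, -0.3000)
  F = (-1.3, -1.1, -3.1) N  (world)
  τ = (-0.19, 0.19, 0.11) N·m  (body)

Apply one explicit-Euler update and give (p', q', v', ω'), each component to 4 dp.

p' = (2.8680, -2.7680, 2.7880)
q' = (-0.7769, 0.4792, -0.2822, -0.2951)
v' = (-0.8130, 0.7890, -0.3310)
ω' = (0.6458, -0.8564, -0.2545)

gyro term ω×Iω = (0.0027, 0.0264, -0.0720)
angular accel α = (-3.8540, 1.0907, 1.1375)
new body rate ω' = (0.6458, -0.8564, -0.2545)
q⊗(0,ω) = (-0.7495770, -0.7875030, 0.5980215, 0.0185285)
updated quaternion q' = (-0.7769, 0.4792, -0.2822, -0.2951)
a = F/m = (-0.3250, -0.2750, -0.7750)
new position p' = (2.8680, -2.7680, 2.7880)
v' = v + a·dt = (-0.8130, 0.7890, -0.3310)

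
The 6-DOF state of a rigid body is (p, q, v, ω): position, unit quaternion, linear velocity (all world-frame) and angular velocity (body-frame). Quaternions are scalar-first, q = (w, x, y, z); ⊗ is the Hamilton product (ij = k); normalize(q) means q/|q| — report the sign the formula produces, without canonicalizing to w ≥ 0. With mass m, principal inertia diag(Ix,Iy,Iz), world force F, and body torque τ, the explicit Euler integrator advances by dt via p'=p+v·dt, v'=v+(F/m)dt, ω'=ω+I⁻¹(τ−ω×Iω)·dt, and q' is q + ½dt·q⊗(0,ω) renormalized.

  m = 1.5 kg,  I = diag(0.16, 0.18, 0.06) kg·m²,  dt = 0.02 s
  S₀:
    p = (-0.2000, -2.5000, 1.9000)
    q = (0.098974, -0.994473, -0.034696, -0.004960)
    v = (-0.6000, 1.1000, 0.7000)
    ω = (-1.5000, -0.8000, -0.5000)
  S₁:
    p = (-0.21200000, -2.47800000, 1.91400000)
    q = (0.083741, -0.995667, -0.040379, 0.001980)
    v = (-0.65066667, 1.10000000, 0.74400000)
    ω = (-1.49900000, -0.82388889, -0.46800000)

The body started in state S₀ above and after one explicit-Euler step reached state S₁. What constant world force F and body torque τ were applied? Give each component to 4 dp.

Δv = v₁−v₀ = (-0.05066667, 0.00000000, 0.04400000)
applied force F = (-3.8000, 0.0000, 3.3000)
ω₁ − ω₀ = (0.00100000, -0.02388889, 0.03200000)
gyro term ω₀×Iω₀ = (-0.0480, 0.0750, 0.0240)
I·α + gyro = (-0.0400, -0.1400, 0.1200)

F = (-3.8000, 0.0000, 3.3000)
τ = (-0.0400, -0.1400, 0.1200)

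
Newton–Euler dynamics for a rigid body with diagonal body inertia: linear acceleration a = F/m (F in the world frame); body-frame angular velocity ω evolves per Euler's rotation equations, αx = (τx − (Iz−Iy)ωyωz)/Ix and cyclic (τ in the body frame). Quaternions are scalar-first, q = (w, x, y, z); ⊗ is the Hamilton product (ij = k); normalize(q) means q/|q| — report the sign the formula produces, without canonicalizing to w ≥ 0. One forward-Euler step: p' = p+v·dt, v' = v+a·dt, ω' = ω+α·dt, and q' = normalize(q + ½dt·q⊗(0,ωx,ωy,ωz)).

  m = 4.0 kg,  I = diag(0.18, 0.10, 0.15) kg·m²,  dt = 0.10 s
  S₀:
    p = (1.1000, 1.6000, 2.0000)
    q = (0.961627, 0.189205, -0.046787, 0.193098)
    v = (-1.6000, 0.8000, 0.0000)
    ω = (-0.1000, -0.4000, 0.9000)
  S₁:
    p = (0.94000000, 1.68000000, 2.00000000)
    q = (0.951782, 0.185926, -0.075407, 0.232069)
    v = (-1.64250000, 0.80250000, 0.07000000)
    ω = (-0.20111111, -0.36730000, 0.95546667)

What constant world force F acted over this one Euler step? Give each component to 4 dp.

F = (-1.7000, 0.1000, 2.8000)

v₁ − v₀ = (-0.04250000, 0.00250000, 0.07000000)
applied force F = (-1.7000, 0.1000, 2.8000)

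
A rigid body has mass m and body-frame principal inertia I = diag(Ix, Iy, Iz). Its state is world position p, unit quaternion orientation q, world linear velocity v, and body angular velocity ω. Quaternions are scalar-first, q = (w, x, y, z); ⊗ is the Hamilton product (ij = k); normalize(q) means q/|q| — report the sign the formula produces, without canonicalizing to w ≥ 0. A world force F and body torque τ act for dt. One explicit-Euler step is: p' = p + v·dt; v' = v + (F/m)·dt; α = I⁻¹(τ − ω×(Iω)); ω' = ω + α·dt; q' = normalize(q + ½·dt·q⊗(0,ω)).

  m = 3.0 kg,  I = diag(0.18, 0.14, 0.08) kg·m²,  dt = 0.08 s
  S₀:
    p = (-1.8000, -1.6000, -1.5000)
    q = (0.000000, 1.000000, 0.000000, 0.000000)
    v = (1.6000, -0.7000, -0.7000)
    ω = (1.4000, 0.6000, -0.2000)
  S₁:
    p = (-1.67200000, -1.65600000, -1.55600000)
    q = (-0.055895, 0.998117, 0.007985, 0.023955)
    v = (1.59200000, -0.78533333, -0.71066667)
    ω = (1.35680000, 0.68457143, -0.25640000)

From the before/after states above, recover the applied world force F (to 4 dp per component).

v₁ − v₀ = (-0.00800000, -0.08533333, -0.01066667)
applied force F = (-0.3000, -3.2000, -0.4000)

F = (-0.3000, -3.2000, -0.4000)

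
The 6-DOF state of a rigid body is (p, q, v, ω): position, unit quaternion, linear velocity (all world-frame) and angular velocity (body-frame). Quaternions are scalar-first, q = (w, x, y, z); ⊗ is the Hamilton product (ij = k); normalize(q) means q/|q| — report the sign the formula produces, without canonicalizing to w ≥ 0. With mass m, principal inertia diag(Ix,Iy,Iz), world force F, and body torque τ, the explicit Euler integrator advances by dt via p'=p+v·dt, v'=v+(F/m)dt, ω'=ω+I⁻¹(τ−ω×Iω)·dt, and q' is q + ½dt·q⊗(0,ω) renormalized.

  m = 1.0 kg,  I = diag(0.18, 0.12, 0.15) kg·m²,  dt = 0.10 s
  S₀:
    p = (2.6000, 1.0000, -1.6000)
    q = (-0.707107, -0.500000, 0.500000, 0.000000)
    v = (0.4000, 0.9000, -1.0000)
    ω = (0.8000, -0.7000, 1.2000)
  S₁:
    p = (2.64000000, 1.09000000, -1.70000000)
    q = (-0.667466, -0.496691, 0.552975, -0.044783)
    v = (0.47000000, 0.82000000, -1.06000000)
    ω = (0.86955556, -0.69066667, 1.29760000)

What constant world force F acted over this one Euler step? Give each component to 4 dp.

F = (0.7000, -0.8000, -0.6000)

Δv = v₁−v₀ = (0.07000000, -0.08000000, -0.06000000)
m·(v₁−v₀)/dt = (0.7000, -0.8000, -0.6000)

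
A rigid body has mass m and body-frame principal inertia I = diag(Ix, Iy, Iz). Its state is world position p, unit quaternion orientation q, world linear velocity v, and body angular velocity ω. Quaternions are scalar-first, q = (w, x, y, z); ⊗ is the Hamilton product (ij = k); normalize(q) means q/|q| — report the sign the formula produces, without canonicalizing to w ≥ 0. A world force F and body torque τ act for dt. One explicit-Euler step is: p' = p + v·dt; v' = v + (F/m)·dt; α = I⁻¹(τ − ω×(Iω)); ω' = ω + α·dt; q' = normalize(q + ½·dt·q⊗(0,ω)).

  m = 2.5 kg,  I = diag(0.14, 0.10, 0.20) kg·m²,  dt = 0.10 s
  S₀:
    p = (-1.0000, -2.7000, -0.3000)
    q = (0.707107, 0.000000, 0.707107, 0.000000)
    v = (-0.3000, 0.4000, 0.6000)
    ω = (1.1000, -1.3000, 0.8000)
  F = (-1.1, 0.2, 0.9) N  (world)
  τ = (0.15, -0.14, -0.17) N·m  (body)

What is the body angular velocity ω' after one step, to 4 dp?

(τ − ω×Iω)/I = (1.8143, -0.8720, -1.1360)
ω' = ω + α·dt = (1.2814, -1.3872, 0.6864)

ω' = (1.2814, -1.3872, 0.6864)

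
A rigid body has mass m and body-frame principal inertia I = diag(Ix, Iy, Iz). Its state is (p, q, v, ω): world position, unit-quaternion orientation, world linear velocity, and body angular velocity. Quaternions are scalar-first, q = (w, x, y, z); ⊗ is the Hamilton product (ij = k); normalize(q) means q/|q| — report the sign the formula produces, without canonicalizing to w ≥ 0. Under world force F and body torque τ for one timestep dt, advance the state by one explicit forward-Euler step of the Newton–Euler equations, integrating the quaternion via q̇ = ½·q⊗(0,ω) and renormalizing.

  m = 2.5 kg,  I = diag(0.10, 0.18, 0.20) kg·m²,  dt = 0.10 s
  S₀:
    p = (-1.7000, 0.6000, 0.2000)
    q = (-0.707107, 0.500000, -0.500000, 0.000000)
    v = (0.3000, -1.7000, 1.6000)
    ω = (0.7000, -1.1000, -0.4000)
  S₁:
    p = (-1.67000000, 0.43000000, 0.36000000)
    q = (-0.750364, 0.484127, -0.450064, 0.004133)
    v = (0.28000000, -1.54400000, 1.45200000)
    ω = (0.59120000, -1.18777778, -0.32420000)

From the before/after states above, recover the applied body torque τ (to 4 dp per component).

τ = (-0.1000, -0.1300, 0.0900)

rate change Δω = (-0.10880000, -0.08777778, 0.07580000)
applied torque τ = (-0.1000, -0.1300, 0.0900)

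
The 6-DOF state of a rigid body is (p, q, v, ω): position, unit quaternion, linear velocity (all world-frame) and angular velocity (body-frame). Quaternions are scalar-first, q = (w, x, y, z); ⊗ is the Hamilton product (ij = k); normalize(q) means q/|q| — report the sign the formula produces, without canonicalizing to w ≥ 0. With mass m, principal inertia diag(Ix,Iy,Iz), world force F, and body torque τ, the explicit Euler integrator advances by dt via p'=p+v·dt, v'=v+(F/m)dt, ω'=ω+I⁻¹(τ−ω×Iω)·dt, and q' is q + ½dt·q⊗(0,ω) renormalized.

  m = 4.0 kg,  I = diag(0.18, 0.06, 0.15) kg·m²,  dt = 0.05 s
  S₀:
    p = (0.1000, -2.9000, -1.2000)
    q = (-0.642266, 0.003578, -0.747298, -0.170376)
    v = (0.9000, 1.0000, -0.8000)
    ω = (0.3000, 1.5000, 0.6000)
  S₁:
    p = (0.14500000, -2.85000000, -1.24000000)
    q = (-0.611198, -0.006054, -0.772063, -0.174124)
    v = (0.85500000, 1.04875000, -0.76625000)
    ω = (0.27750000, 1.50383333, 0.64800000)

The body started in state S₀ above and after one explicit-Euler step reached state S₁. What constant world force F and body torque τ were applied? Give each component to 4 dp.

Δω = ω₁−ω₀ = (-0.02250000, 0.00383333, 0.04800000)
gyro term ω₀×Iω₀ = (0.0810, 0.0054, -0.0540)
I·α + gyro = (0.0000, 0.0100, 0.0900)
Δv = v₁−v₀ = (-0.04500000, 0.04875000, 0.03375000)
applied force F = (-3.6000, 3.9000, 2.7000)

F = (-3.6000, 3.9000, 2.7000)
τ = (0.0000, 0.0100, 0.0900)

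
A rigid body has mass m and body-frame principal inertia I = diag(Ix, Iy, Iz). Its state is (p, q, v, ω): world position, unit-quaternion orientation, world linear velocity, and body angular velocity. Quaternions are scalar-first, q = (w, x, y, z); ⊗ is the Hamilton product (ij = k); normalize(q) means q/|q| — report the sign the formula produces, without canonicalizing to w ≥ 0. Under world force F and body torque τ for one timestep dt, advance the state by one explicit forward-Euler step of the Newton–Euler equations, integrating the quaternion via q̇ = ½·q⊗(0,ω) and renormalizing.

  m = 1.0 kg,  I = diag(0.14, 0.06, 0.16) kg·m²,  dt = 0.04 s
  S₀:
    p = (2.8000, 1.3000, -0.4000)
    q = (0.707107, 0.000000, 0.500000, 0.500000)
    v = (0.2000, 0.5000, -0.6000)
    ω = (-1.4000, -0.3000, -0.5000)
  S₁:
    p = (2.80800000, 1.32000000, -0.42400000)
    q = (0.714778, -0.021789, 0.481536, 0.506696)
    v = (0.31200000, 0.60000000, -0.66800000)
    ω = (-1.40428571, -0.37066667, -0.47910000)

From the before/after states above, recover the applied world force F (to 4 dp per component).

velocity change Δv = (0.11200000, 0.10000000, -0.06800000)
applied force F = (2.8000, 2.5000, -1.7000)

F = (2.8000, 2.5000, -1.7000)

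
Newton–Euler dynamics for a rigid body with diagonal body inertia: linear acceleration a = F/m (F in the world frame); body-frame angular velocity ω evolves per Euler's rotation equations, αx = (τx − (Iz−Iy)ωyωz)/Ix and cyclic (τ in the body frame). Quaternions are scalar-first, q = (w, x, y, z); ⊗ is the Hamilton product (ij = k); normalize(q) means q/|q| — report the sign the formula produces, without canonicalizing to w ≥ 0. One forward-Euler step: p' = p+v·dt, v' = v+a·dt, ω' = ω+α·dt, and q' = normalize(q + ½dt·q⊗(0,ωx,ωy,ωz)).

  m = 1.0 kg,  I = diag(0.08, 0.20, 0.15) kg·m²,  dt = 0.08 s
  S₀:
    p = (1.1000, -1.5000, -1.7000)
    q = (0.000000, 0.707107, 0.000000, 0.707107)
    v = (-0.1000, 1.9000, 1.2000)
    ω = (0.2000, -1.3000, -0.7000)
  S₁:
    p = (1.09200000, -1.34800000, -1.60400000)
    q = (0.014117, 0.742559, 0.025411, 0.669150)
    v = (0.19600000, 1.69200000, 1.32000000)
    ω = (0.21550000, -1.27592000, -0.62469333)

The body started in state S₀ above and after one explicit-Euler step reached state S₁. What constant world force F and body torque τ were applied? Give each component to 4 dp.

F = (3.7000, -2.6000, 1.5000)
τ = (-0.0300, 0.0700, 0.1100)

Δv = v₁−v₀ = (0.29600000, -0.20800000, 0.12000000)
m·(v₁−v₀)/dt = (3.7000, -2.6000, 1.5000)
Δω = ω₁−ω₀ = (0.01550000, 0.02408000, 0.07530667)
applied torque τ = (-0.0300, 0.0700, 0.1100)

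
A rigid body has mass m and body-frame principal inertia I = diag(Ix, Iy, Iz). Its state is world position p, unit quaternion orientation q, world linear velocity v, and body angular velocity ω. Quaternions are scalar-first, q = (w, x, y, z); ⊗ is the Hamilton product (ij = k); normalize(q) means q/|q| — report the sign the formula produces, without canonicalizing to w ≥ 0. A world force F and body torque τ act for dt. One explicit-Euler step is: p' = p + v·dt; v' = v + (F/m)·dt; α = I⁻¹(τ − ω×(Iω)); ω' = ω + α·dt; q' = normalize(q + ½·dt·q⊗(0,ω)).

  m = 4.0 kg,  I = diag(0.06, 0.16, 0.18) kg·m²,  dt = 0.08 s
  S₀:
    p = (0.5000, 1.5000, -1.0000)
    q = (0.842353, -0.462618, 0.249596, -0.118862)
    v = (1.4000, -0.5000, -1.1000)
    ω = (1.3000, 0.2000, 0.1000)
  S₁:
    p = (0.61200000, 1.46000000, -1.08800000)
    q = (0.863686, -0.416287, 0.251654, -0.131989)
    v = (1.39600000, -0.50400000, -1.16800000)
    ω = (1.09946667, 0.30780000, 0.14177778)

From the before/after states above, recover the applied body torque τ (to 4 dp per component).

τ = (-0.1500, 0.2000, 0.1200)

ω₁ − ω₀ = (-0.20053333, 0.10780000, 0.04177778)
applied torque τ = (-0.1500, 0.2000, 0.1200)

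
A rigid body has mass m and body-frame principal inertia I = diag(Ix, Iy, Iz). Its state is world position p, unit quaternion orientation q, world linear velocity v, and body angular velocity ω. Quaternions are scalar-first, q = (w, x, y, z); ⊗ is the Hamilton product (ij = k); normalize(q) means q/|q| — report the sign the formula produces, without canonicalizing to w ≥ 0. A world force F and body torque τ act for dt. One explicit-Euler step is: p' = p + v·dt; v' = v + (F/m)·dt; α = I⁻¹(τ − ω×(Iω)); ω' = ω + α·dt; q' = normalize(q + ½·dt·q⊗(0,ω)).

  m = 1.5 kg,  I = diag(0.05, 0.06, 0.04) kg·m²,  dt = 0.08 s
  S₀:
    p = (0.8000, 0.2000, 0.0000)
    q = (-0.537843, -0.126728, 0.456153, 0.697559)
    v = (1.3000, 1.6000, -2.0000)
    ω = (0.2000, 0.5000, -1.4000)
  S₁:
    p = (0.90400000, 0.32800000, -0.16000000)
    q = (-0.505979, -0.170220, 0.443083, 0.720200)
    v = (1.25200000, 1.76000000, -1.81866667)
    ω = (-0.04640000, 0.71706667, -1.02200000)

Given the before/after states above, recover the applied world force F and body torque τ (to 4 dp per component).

Δv = v₁−v₀ = (-0.04800000, 0.16000000, 0.18133333)
F = m·Δv/dt = (-0.9000, 3.0000, 3.4000)
ω₁ − ω₀ = (-0.24640000, 0.21706667, 0.37800000)
ω₀×(Iω₀) = (0.0140, -0.0028, 0.0010)
applied torque τ = (-0.1400, 0.1600, 0.1900)

F = (-0.9000, 3.0000, 3.4000)
τ = (-0.1400, 0.1600, 0.1900)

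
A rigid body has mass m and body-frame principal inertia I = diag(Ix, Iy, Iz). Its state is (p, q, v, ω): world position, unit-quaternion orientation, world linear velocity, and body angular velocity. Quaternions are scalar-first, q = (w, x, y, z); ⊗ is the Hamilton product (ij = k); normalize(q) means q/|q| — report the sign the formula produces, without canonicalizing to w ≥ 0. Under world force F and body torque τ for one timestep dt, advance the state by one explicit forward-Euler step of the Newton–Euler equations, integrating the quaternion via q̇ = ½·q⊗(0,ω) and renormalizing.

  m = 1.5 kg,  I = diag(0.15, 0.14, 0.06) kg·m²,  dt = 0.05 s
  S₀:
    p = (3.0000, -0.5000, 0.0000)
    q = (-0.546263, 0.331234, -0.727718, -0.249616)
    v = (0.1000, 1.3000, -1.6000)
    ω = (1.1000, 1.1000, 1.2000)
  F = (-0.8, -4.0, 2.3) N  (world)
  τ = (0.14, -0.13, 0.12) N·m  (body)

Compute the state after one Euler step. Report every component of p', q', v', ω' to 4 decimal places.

p' = p + v·dt = (3.0050, -0.4350, -0.0800)
new velocity v' = (0.0733, 1.1667, -1.5233)
precession coupling ω×(Iω) = (-0.1056, 0.1188, -0.0121)
angular accel α = (1.6373, -1.7771, 2.2017)
ω' = ω + α·dt = (1.1819, 1.0111, 1.3101)
2q̇ = q⊗(0,ω) = (0.7356716, -1.1995733, -1.2729477, 0.5093316)
updated quaternion q' = (-0.5272, 0.3009, -0.7586, -0.2366)

p' = (3.0050, -0.4350, -0.0800)
q' = (-0.5272, 0.3009, -0.7586, -0.2366)
v' = (0.0733, 1.1667, -1.5233)
ω' = (1.1819, 1.0111, 1.3101)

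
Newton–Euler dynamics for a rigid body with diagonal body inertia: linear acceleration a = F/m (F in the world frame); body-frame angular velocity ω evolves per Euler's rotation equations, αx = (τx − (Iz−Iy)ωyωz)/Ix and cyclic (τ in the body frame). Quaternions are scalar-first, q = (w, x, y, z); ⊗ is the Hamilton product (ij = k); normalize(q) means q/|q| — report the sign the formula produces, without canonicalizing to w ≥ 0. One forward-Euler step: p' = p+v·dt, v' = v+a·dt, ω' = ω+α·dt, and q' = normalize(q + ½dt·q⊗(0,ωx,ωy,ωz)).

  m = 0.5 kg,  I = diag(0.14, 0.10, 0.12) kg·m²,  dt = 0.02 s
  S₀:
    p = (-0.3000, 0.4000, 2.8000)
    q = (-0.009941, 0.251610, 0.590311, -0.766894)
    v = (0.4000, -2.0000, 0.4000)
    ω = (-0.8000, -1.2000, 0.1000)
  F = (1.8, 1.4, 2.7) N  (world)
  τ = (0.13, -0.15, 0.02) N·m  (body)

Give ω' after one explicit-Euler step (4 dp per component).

ω' = (-0.7811, -1.2297, 0.1097)

ω×(Iω) gyroscopic = (-0.0024, -0.0016, -0.0384)
angular accel α = (0.9457, -1.4840, 0.4867)
new body rate ω' = (-0.7811, -1.2297, 0.1097)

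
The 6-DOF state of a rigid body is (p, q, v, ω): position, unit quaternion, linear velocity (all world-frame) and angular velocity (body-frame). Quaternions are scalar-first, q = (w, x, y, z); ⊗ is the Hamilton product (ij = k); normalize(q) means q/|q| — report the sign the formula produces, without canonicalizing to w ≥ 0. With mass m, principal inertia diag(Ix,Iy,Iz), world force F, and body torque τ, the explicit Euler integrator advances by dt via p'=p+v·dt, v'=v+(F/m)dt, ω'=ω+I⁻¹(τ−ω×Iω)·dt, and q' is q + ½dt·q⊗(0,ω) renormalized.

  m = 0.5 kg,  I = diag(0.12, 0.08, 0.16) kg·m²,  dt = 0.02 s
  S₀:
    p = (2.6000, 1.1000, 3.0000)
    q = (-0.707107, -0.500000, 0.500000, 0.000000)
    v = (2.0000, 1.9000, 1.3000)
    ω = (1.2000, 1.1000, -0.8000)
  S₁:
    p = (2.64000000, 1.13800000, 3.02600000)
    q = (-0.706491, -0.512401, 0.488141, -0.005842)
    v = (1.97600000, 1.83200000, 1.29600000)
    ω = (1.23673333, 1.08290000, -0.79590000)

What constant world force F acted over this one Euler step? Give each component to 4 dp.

F = (-0.6000, -1.7000, -0.1000)

v₁ − v₀ = (-0.02400000, -0.06800000, -0.00400000)
F = m·Δv/dt = (-0.6000, -1.7000, -0.1000)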